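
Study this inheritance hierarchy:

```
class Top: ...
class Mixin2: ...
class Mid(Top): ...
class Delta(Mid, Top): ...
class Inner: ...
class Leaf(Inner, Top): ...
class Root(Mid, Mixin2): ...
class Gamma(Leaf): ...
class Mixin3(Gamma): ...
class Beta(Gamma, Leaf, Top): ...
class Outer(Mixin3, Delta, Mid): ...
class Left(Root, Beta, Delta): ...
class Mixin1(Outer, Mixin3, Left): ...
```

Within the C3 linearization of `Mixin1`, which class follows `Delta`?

L[Mixin1] = Mixin1 + merge(L[Outer], L[Mixin3], L[Left], [Outer Mixin3 Left])
  take Outer:  [Outer Mixin3 Gamma Leaf Inner Delta Mid Top object] + [Mixin3 Gamma Leaf Inner Top object] + [Left Root Beta Gamma Leaf Inner Delta Mid Top Mixin2 object] + [Outer Mixin3 Left]
  take Mixin3:  [Mixin3 Gamma Leaf Inner Delta Mid Top object] + [Mixin3 Gamma Leaf Inner Top object] + [Left Root Beta Gamma Leaf Inner Delta Mid Top Mixin2 object] + [Mixin3 Left]
  take Left:  [Gamma Leaf Inner Delta Mid Top object] + [Gamma Leaf Inner Top object] + [Left Root Beta Gamma Leaf Inner Delta Mid Top Mixin2 object] + [Left]
  take Root:  [Gamma Leaf Inner Delta Mid Top object] + [Gamma Leaf Inner Top object] + [Root Beta Gamma Leaf Inner Delta Mid Top Mixin2 object]
  take Beta:  [Gamma Leaf Inner Delta Mid Top object] + [Gamma Leaf Inner Top object] + [Beta Gamma Leaf Inner Delta Mid Top Mixin2 object]
  take Gamma:  [Gamma Leaf Inner Delta Mid Top object] + [Gamma Leaf Inner Top object] + [Gamma Leaf Inner Delta Mid Top Mixin2 object]
  take Leaf:  [Leaf Inner Delta Mid Top object] + [Leaf Inner Top object] + [Leaf Inner Delta Mid Top Mixin2 object]
  take Inner:  [Inner Delta Mid Top object] + [Inner Top object] + [Inner Delta Mid Top Mixin2 object]
  take Delta:  [Delta Mid Top object] + [Top object] + [Delta Mid Top Mixin2 object]
  take Mid:  [Mid Top object] + [Top object] + [Mid Top Mixin2 object]
  take Top:  [Top object] + [Top object] + [Top Mixin2 object]
  take Mixin2:  [object] + [object] + [Mixin2 object]
  take object:  [object] + [object] + [object]
MRO: Mixin1 Outer Mixin3 Left Root Beta Gamma Leaf Inner Delta Mid Top Mixin2 object
Delta is at position 9; next is Mid.

Mid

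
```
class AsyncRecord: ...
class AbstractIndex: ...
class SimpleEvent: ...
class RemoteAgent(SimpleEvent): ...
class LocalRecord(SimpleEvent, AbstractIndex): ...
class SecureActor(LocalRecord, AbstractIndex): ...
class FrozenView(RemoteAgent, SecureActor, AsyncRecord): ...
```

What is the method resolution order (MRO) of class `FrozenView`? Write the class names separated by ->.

FrozenView -> RemoteAgent -> SecureActor -> LocalRecord -> SimpleEvent -> AbstractIndex -> AsyncRecord -> object

L[FrozenView] = FrozenView + merge(L[RemoteAgent], L[SecureActor], L[AsyncRecord], [RemoteAgent SecureActor AsyncRecord])
  take RemoteAgent:  [RemoteAgent SimpleEvent object] + [SecureActor LocalRecord SimpleEvent AbstractIndex object] + [AsyncRecord object] + [RemoteAgent SecureActor AsyncRecord]
  take SecureActor:  [SimpleEvent object] + [SecureActor LocalRecord SimpleEvent AbstractIndex object] + [AsyncRecord object] + [SecureActor AsyncRecord]
  take LocalRecord:  [SimpleEvent object] + [LocalRecord SimpleEvent AbstractIndex object] + [AsyncRecord object] + [AsyncRecord]
  take SimpleEvent:  [SimpleEvent object] + [SimpleEvent AbstractIndex object] + [AsyncRecord object] + [AsyncRecord]
  take AbstractIndex:  [object] + [AbstractIndex object] + [AsyncRecord object] + [AsyncRecord]
  take AsyncRecord:  [object] + [object] + [AsyncRecord object] + [AsyncRecord]
  take object:  [object] + [object] + [object]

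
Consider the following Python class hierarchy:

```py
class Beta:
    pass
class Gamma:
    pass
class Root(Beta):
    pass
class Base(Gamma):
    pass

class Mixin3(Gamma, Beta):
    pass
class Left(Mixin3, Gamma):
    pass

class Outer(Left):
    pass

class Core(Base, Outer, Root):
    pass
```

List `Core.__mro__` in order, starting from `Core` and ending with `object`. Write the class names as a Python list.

L[Core] = Core + merge(L[Base], L[Outer], L[Root], [Base Outer Root])
  take Base:  [Base Gamma object] + [Outer Left Mixin3 Gamma Beta object] + [Root Beta object] + [Base Outer Root]
  take Outer:  [Gamma object] + [Outer Left Mixin3 Gamma Beta object] + [Root Beta object] + [Outer Root]
  take Left:  [Gamma object] + [Left Mixin3 Gamma Beta object] + [Root Beta object] + [Root]
  take Mixin3:  [Gamma object] + [Mixin3 Gamma Beta object] + [Root Beta object] + [Root]
  take Gamma:  [Gamma object] + [Gamma Beta object] + [Root Beta object] + [Root]
  take Root:  [object] + [Beta object] + [Root Beta object] + [Root]
  take Beta:  [object] + [Beta object] + [Beta object]
  take object:  [object] + [object] + [object]

[Core, Base, Outer, Left, Mixin3, Gamma, Root, Beta, object]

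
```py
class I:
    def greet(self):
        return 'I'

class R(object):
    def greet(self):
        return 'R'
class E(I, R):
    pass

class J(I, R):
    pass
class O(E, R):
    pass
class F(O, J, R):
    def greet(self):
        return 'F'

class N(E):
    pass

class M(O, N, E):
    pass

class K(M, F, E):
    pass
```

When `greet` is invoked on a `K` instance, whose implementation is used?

L[K] = K + merge(L[M], L[F], L[E], [M F E])
  take M:  [M O N E I R object] + [F O E J I R object] + [E I R object] + [M F E]
  take F:  [O N E I R object] + [F O E J I R object] + [E I R object] + [F E]
  take O:  [O N E I R object] + [O E J I R object] + [E I R object] + [E]
  take N:  [N E I R object] + [E J I R object] + [E I R object] + [E]
  take E:  [E I R object] + [E J I R object] + [E I R object] + [E]
  take J:  [I R object] + [J I R object] + [I R object]
  take I:  [I R object] + [I R object] + [I R object]
  take R:  [R object] + [R object] + [R object]
  take object:  [object] + [object] + [object]
MRO: K M F O N E J I R object
greet is defined in: F, I, R. First along the MRO is F.

F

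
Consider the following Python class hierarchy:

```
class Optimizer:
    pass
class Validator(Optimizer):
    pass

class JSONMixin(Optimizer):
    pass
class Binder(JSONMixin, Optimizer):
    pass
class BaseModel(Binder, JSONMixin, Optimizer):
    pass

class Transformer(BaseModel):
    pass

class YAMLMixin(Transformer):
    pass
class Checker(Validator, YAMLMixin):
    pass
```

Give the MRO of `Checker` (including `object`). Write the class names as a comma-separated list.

L[Checker] = Checker + merge(L[Validator], L[YAMLMixin], [Validator YAMLMixin])
  take Validator:  [Validator Optimizer object] + [YAMLMixin Transformer BaseModel Binder JSONMixin Optimizer object] + [Validator YAMLMixin]
  take YAMLMixin:  [Optimizer object] + [YAMLMixin Transformer BaseModel Binder JSONMixin Optimizer object] + [YAMLMixin]
  take Transformer:  [Optimizer object] + [Transformer BaseModel Binder JSONMixin Optimizer object]
  take BaseModel:  [Optimizer object] + [BaseModel Binder JSONMixin Optimizer object]
  take Binder:  [Optimizer object] + [Binder JSONMixin Optimizer object]
  take JSONMixin:  [Optimizer object] + [JSONMixin Optimizer object]
  take Optimizer:  [Optimizer object] + [Optimizer object]
  take object:  [object] + [object]

Checker, Validator, YAMLMixin, Transformer, BaseModel, Binder, JSONMixin, Optimizer, object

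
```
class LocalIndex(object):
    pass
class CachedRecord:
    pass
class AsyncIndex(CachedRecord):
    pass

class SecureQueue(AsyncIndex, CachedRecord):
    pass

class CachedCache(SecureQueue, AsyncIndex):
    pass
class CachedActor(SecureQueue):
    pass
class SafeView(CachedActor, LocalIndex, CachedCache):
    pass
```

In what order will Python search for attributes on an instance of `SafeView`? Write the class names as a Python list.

[SafeView, CachedActor, LocalIndex, CachedCache, SecureQueue, AsyncIndex, CachedRecord, object]

L[SafeView] = SafeView + merge(L[CachedActor], L[LocalIndex], L[CachedCache], [CachedActor LocalIndex CachedCache])
  take CachedActor:  [CachedActor SecureQueue AsyncIndex CachedRecord object] + [LocalIndex object] + [CachedCache SecureQueue AsyncIndex CachedRecord object] + [CachedActor LocalIndex CachedCache]
  take LocalIndex:  [SecureQueue AsyncIndex CachedRecord object] + [LocalIndex object] + [CachedCache SecureQueue AsyncIndex CachedRecord object] + [LocalIndex CachedCache]
  take CachedCache:  [SecureQueue AsyncIndex CachedRecord object] + [object] + [CachedCache SecureQueue AsyncIndex CachedRecord object] + [CachedCache]
  take SecureQueue:  [SecureQueue AsyncIndex CachedRecord object] + [object] + [SecureQueue AsyncIndex CachedRecord object]
  take AsyncIndex:  [AsyncIndex CachedRecord object] + [object] + [AsyncIndex CachedRecord object]
  take CachedRecord:  [CachedRecord object] + [object] + [CachedRecord object]
  take object:  [object] + [object] + [object]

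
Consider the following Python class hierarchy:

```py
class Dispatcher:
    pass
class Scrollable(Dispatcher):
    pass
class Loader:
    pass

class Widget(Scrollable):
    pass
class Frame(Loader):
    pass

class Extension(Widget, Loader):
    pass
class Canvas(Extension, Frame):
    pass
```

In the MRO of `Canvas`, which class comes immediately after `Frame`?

Loader

L[Canvas] = Canvas + merge(L[Extension], L[Frame], [Extension Frame])
  take Extension:  [Extension Widget Scrollable Dispatcher Loader object] + [Frame Loader object] + [Extension Frame]
  take Widget:  [Widget Scrollable Dispatcher Loader object] + [Frame Loader object] + [Frame]
  take Scrollable:  [Scrollable Dispatcher Loader object] + [Frame Loader object] + [Frame]
  take Dispatcher:  [Dispatcher Loader object] + [Frame Loader object] + [Frame]
  take Frame:  [Loader object] + [Frame Loader object] + [Frame]
  take Loader:  [Loader object] + [Loader object]
  take object:  [object] + [object]
MRO: Canvas Extension Widget Scrollable Dispatcher Frame Loader object
Frame is at position 5; next is Loader.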